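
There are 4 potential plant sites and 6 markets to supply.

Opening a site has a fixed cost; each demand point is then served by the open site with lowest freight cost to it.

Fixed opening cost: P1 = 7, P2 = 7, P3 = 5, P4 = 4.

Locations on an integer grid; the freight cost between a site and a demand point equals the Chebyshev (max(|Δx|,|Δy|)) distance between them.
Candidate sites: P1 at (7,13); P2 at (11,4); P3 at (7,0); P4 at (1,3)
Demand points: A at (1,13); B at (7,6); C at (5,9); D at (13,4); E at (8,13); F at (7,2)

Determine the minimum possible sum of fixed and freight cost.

35

Open {P1, P2}: assign each demand point to its cheapest open site.
  A→P1 6, B→P2 4, C→P1 4, D→P2 2, E→P1 1, F→P2 4
  freight cost 21, fixed 14 → total 35.
Compare {P1, P3}: freight cost 25 + fixed 12 = 37.
Compare {P1, P2, P3}: freight cost 19 + fixed 19 = 38.
Compare {P1, P2, P4}: freight cost 21 + fixed 18 = 39.
All other subsets cost ≥ 37. Minimum total cost: 35.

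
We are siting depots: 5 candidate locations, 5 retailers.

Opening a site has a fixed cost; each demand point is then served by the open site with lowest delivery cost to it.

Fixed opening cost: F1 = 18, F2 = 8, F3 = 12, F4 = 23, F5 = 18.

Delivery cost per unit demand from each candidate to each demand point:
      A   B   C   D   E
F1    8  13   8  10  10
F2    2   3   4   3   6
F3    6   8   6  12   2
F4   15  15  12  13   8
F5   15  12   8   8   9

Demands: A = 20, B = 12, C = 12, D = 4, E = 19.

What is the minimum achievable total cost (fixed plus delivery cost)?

194

Open {F2, F3}: assign each demand point to its cheapest open site.
  A→F2 20×2=40, B→F2 12×3=36, C→F2 12×4=48, D→F2 4×3=12, E→F3 19×2=38
  delivery cost 174, fixed 20 → total 194.
Compare {F1, F2, F3}: delivery cost 174 + fixed 38 = 212.
Compare {F2, F3, F5}: delivery cost 174 + fixed 38 = 212.
Compare {F2, F3, F4}: delivery cost 174 + fixed 43 = 217.
All other subsets cost ≥ 212. Minimum total cost: 194.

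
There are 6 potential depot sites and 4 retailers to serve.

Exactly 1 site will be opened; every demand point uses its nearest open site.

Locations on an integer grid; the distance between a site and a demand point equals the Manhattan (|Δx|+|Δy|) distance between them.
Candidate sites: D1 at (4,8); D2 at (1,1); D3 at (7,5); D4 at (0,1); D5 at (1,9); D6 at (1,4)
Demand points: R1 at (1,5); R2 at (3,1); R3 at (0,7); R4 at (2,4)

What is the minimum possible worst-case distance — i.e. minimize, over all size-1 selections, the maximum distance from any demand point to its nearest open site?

Open {D6}.
  Farthest demand point is R2 at distance 5 (to D6); all others are ≤ 5.
With {D4} the worst case is 6.
With {D2} the worst case is 7.
No size-1 selection achieves below 5.

5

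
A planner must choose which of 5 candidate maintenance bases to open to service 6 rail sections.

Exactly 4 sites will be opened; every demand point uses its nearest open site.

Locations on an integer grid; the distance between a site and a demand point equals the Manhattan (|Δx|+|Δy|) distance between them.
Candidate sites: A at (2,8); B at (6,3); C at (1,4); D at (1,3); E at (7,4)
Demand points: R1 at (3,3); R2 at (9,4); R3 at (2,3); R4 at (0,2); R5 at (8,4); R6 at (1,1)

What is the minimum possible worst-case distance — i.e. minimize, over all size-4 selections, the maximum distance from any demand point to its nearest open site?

2

Open {A, B, D, E}.
  Farthest demand point is R1 at distance 2 (to D); all others are ≤ 2.
With {A, C, D, E} the worst case is 2.
With {B, C, D, E} the worst case is 2.
No size-4 selection achieves below 2.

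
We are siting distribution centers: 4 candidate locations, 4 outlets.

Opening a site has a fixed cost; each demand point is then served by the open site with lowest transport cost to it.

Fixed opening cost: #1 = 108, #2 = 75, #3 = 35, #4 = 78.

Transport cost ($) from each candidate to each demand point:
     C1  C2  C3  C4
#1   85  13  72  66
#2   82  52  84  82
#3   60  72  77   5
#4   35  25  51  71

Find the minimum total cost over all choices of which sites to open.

229

Open {#3, #4}: assign each demand point to its cheapest open site.
  C1→#4 35, C2→#4 25, C3→#4 51, C4→#3 5
  transport cost 116, fixed 113 → total 229.
Compare {#3}: transport cost 214 + fixed 35 = 249.
Compare {#4}: transport cost 182 + fixed 78 = 260.
Compare {#1, #3}: transport cost 150 + fixed 143 = 293.
All other subsets cost ≥ 249. Minimum total cost: 229.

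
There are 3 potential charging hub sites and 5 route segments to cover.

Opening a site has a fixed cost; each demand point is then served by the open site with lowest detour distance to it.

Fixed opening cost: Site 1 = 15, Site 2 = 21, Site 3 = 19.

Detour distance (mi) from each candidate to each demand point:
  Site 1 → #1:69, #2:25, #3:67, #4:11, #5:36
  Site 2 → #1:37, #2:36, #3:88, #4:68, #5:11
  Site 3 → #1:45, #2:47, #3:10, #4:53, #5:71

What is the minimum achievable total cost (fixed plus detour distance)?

Open {Site 1, Site 2, Site 3}: assign each demand point to its cheapest open site.
  #1→Site 2 37, #2→Site 1 25, #3→Site 3 10, #4→Site 1 11, #5→Site 2 11
  detour distance 94, fixed 55 → total 149.
Compare {Site 1, Site 3}: detour distance 127 + fixed 34 = 161.
Compare {Site 1, Site 2}: detour distance 151 + fixed 36 = 187.
Compare {Site 2, Site 3}: detour distance 147 + fixed 40 = 187.
All other subsets cost ≥ 161. Minimum total cost: 149.

149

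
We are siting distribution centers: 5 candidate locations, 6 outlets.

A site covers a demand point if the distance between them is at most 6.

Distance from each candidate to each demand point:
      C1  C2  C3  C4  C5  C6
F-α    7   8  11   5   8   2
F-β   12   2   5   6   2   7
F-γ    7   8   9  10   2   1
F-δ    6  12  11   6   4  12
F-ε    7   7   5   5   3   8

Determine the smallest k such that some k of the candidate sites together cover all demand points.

3

Coverage sets (demand points within 6 of each site):
  F-α: {C4, C6}
  F-β: {C2, C3, C4, C5}
  F-γ: {C5, C6}
  F-δ: {C1, C4, C5}
  F-ε: {C3, C4, C5}
No 2 sites suffice: every size-2 union leaves at least one demand point uncovered.
But {F-α, F-β, F-δ} covers everything, so the minimum is 3.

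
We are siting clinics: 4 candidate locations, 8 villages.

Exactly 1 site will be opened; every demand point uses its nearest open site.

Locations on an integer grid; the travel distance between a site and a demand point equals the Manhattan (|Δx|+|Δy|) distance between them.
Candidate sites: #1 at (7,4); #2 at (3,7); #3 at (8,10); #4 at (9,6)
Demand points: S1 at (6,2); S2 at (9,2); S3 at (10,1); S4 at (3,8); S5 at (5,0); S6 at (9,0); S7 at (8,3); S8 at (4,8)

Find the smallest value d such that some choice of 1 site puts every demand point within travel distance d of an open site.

Open {#1}.
  Farthest demand point is S4 at travel distance 8 (to #1); all others are ≤ 8.
With {#4} the worst case is 10.
With {#2} the worst case is 13.
No size-1 selection achieves below 8.

8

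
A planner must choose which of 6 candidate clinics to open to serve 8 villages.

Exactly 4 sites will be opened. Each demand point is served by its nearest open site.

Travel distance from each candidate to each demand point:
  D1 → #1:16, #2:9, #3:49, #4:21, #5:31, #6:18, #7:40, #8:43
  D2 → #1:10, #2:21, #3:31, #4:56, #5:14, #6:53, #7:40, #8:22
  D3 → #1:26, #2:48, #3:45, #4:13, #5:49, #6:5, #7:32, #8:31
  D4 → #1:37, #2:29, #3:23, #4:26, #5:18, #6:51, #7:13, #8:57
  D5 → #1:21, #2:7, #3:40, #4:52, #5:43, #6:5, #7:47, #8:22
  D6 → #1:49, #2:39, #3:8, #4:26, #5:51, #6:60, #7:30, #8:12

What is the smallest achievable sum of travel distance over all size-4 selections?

94

Open {D1, D3, D4, D6}.
  #1→D1 16, #2→D1 9, #3→D6 8, #4→D3 13, #5→D4 18, #6→D3 5, #7→D4 13, #8→D6 12  ⇒ total 94.
Compare {D2, D4, D5, D6}: total 95.
Compare {D2, D3, D4, D6}: total 96.
No size-4 selection does better; minimum is 94.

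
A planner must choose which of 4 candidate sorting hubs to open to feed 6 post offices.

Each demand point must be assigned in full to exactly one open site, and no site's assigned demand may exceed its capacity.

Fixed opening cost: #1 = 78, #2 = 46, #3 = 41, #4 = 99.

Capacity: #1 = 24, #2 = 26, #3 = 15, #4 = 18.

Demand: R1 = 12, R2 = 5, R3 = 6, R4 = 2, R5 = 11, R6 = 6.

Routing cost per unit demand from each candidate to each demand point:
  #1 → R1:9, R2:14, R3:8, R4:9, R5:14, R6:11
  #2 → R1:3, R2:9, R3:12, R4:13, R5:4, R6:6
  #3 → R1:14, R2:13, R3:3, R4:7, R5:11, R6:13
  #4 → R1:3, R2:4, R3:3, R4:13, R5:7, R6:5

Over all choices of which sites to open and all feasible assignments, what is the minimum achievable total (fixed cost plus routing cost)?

319

Open {#2, #4}; cheapest assignment that respects the capacities:
  #2 (cap 26, load 25): R1, R4, R5 — cost 12×3 + 2×13 + 11×4 = 106
  #4 (cap 18, load 17): R2, R3, R6 — cost 5×4 + 6×3 + 6×5 = 68
  Shipping 174, fixed 145 → total 319.
  Any other capacity-feasible assignment to {#2, #4} ships for at least 174.
Compare {#2, #3, #4}: its best feasible assignment gives total 348.
Compare {#1, #2, #4}: its best feasible assignment gives total 389.
Every other set of open sites that can feasibly serve all demand totals ≥ 348 even under its best assignment. Minimum: 319.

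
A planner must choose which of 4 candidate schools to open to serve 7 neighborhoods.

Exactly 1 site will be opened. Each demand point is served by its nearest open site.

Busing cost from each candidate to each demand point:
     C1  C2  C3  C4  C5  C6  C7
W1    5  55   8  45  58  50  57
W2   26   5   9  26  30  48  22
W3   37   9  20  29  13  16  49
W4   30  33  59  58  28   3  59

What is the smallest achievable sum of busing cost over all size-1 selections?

166

Open {W2}.
  C1→W2 26, C2→W2 5, C3→W2 9, C4→W2 26, C5→W2 30, C6→W2 48, C7→W2 22  ⇒ total 166.
Compare {W3}: total 173.
Compare {W4}: total 270.
No size-1 selection does better; minimum is 166.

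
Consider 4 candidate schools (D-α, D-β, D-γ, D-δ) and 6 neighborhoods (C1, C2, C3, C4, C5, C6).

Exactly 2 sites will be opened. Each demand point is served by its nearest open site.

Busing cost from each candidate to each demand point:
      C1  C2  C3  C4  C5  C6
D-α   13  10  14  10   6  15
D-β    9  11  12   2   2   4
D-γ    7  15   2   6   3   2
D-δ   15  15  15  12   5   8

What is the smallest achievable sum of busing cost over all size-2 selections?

Open {D-β, D-γ}.
  C1→D-γ 7, C2→D-β 11, C3→D-γ 2, C4→D-β 2, C5→D-β 2, C6→D-γ 2  ⇒ total 26.
Compare {D-α, D-γ}: total 30.
Compare {D-γ, D-δ}: total 35.
No size-2 selection does better; minimum is 26.

26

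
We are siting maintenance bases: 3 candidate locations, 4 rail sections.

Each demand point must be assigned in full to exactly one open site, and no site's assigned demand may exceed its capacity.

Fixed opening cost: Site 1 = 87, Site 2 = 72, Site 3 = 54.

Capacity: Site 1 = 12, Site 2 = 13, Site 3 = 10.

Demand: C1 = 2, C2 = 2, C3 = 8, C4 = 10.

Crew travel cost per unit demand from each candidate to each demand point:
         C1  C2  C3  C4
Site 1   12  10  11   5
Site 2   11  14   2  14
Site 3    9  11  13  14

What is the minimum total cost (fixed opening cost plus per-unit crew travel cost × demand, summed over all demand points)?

267

Open {Site 1, Site 2}; cheapest assignment that respects the capacities:
  Site 1 (cap 12, load 12): C2, C4 — cost 2×10 + 10×5 = 70
  Site 2 (cap 13, load 10): C1, C3 — cost 2×11 + 8×2 = 38
  Shipping 108, fixed 159 → total 267.
  Any other capacity-feasible assignment to {Site 1, Site 2} ships for at least 108.
Compare {Site 1, Site 2, Site 3}: its best feasible assignment gives total 317.
Compare {Site 2, Site 3}: its best feasible assignment gives total 332.
Every other set of open sites that can feasibly serve all demand totals ≥ 317 even under its best assignment. Minimum: 267.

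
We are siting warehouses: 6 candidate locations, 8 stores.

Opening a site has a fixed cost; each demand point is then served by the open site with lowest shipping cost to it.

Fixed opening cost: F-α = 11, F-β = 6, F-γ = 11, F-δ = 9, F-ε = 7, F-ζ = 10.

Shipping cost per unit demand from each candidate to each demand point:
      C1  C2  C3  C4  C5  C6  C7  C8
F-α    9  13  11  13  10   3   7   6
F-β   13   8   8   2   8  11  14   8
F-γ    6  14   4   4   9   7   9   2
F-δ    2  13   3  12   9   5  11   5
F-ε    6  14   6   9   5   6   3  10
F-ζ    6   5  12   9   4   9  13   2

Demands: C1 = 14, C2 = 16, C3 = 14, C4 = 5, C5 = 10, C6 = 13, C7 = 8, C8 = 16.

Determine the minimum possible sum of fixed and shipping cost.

338

Open {F-α, F-β, F-δ, F-ε, F-ζ}: assign each demand point to its cheapest open site.
  C1→F-δ 14×2=28, C2→F-ζ 16×5=80, C3→F-δ 14×3=42, C4→F-β 5×2=10, C5→F-ζ 10×4=40, C6→F-α 13×3=39, C7→F-ε 8×3=24, C8→F-ζ 16×2=32
  shipping cost 295, fixed 43 → total 338.
Compare {F-α, F-β, F-γ, F-δ, F-ε, F-ζ}: shipping cost 295 + fixed 54 = 349.
Compare {F-β, F-δ, F-ε, F-ζ}: shipping cost 321 + fixed 32 = 353.
Compare {F-α, F-γ, F-δ, F-ε, F-ζ}: shipping cost 305 + fixed 48 = 353.
All other subsets cost ≥ 349. Minimum total cost: 338.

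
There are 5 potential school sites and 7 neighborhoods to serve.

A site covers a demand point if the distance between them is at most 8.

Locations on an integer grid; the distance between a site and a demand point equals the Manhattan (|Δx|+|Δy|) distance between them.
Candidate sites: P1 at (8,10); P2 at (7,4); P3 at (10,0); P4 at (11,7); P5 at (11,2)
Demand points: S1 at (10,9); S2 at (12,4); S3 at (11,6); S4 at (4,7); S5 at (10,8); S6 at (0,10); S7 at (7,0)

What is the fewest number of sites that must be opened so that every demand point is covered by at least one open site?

2

Coverage sets (demand points within 8 of each site):
  P1: {S1, S3, S4, S5, S6}
  P2: {S1, S2, S3, S4, S5, S7}
  P3: {S2, S3, S5, S7}
  P4: {S1, S2, S3, S4, S5}
  P5: {S1, S2, S3, S5, S7}
No single site covers all 7 demand points.
But {P1, P2} covers everything, so the minimum is 2.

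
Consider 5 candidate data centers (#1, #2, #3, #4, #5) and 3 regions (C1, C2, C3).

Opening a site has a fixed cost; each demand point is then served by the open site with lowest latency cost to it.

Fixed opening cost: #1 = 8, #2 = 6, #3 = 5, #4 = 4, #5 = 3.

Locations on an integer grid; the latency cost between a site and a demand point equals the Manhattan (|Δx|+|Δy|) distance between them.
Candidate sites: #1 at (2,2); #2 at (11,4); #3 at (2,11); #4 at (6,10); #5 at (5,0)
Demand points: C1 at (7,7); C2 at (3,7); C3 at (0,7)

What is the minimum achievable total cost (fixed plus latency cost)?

Open {#4}: assign each demand point to its cheapest open site.
  C1→#4 4, C2→#4 6, C3→#4 9
  latency cost 19, fixed 4 → total 23.
Compare {#3, #4}: latency cost 15 + fixed 9 = 24.
Compare {#3}: latency cost 20 + fixed 5 = 25.
Compare {#4, #5}: latency cost 19 + fixed 7 = 26.
All other subsets cost ≥ 24. Minimum total cost: 23.

23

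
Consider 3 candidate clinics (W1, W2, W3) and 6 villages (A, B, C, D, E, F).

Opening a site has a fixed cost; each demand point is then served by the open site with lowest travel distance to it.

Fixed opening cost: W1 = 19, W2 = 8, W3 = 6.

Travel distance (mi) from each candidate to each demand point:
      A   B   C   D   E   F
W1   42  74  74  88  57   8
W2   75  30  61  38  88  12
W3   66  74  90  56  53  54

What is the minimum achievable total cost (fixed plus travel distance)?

Open {W1, W2}: assign each demand point to its cheapest open site.
  A→W1 42, B→W2 30, C→W2 61, D→W2 38, E→W1 57, F→W1 8
  travel distance 236, fixed 27 → total 263.
Compare {W1, W2, W3}: travel distance 232 + fixed 33 = 265.
Compare {W2, W3}: travel distance 260 + fixed 14 = 274.
Compare {W2}: travel distance 304 + fixed 8 = 312.
All other subsets cost ≥ 265. Minimum total cost: 263.

263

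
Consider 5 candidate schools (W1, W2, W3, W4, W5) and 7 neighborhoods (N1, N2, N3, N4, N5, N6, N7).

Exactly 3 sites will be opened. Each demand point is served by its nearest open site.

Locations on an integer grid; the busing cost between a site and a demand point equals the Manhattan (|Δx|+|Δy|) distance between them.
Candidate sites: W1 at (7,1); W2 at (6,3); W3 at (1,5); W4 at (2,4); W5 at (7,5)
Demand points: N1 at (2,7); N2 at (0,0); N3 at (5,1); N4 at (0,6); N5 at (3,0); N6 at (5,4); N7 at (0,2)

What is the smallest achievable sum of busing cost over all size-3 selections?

Open {W1, W2, W3}.
  N1→W3 3, N2→W3 6, N3→W1 2, N4→W3 2, N5→W1 5, N6→W2 2, N7→W3 4  ⇒ total 24.
Compare {W1, W3, W4}: total 25.
Compare {W1, W3, W5}: total 25.
No size-3 selection does better; minimum is 24.

24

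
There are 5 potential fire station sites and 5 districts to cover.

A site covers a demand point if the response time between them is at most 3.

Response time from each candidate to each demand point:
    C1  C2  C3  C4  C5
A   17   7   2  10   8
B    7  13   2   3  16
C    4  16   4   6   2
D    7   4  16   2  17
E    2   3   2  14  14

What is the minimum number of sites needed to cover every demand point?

3

Coverage sets (demand points within 3 of each site):
  A: {C3}
  B: {C3, C4}
  C: {C5}
  D: {C4}
  E: {C1, C2, C3}
No 2 sites suffice: every size-2 union leaves at least one demand point uncovered.
But {B, C, E} covers everything, so the minimum is 3.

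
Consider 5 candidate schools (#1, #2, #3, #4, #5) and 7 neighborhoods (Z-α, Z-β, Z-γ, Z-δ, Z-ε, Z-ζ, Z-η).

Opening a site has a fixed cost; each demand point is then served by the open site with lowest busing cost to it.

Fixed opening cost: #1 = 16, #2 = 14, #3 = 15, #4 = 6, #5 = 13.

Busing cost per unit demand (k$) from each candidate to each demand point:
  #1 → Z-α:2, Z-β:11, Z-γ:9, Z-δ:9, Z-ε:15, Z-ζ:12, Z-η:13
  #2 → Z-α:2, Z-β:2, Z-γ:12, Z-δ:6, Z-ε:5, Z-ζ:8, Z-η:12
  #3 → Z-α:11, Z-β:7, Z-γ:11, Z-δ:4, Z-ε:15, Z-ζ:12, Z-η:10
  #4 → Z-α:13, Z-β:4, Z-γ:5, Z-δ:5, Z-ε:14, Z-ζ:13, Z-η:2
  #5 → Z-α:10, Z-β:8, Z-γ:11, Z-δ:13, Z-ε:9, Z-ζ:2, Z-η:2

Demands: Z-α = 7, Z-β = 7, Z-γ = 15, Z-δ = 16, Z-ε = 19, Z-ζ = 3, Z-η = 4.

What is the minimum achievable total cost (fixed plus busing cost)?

Open {#2, #3, #4, #5}: assign each demand point to its cheapest open site.
  Z-α→#2 7×2=14, Z-β→#2 7×2=14, Z-γ→#4 15×5=75, Z-δ→#3 16×4=64, Z-ε→#2 19×5=95, Z-ζ→#5 3×2=6, Z-η→#4 4×2=8
  busing cost 276, fixed 48 → total 324.
Compare {#2, #4, #5}: busing cost 292 + fixed 33 = 325.
Compare {#2, #3, #4}: busing cost 294 + fixed 35 = 329.
Compare {#2, #4}: busing cost 310 + fixed 20 = 330.
All other subsets cost ≥ 325. Minimum total cost: 324.

324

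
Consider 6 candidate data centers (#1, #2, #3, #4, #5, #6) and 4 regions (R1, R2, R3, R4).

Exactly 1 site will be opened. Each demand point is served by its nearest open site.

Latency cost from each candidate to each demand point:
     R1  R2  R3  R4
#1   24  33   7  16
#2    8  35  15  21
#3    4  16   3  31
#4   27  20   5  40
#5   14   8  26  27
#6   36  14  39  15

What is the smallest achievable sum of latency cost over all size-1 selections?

54

Open {#3}.
  R1→#3 4, R2→#3 16, R3→#3 3, R4→#3 31  ⇒ total 54.
Compare {#5}: total 75.
Compare {#2}: total 79.
No size-1 selection does better; minimum is 54.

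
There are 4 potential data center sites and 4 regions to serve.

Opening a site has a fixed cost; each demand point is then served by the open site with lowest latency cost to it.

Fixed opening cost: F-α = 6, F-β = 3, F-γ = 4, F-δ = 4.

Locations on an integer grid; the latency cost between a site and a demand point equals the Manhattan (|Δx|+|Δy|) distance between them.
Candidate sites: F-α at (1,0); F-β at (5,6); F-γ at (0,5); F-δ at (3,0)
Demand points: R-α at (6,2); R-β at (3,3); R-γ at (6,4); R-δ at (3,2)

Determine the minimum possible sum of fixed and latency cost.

Open {F-β, F-δ}: assign each demand point to its cheapest open site.
  R-α→F-β 5, R-β→F-δ 3, R-γ→F-β 3, R-δ→F-δ 2
  latency cost 13, fixed 7 → total 20.
Compare {F-δ}: latency cost 17 + fixed 4 = 21.
Compare {F-β}: latency cost 19 + fixed 3 = 22.
Compare {F-β, F-γ, F-δ}: latency cost 13 + fixed 11 = 24.
All other subsets cost ≥ 21. Minimum total cost: 20.

20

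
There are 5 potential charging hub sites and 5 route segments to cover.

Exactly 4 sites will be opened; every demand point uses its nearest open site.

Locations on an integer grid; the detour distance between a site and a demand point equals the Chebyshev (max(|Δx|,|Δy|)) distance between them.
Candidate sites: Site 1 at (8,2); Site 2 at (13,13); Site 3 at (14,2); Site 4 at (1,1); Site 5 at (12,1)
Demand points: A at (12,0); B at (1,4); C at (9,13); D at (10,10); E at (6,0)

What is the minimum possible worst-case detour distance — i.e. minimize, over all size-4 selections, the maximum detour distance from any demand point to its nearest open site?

4

Open {Site 1, Site 2, Site 3, Site 4}.
  Farthest demand point is C at detour distance 4 (to Site 2); all others are ≤ 4.
With {Site 1, Site 2, Site 4, Site 5} the worst case is 4.
With {Site 2, Site 3, Site 4, Site 5} the worst case is 5.
No size-4 selection achieves below 4.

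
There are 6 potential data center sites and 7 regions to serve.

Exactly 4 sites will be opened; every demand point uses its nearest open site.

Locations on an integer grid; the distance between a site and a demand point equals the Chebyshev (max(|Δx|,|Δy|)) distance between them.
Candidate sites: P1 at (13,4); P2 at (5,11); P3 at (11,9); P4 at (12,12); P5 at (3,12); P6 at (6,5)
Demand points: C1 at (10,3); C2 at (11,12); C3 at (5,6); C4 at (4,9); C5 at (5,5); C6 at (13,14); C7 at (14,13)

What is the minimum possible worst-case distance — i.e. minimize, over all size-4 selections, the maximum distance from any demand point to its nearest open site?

3

Open {P1, P2, P4, P6}.
  Farthest demand point is C1 at distance 3 (to P1); all others are ≤ 3.
With {P1, P4, P5, P6} the worst case is 3.
With {P1, P3, P4, P6} the worst case is 4.
No size-4 selection achieves below 3.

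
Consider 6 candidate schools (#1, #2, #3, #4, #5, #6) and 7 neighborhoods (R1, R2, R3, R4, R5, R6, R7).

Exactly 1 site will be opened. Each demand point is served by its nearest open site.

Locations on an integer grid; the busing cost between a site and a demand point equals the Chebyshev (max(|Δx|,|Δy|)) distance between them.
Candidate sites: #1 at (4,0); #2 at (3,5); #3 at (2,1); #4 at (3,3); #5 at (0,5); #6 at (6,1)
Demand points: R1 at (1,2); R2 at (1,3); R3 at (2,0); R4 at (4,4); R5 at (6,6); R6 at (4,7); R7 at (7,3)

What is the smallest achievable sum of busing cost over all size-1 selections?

Open {#4}.
  R1→#4 2, R2→#4 2, R3→#4 3, R4→#4 1, R5→#4 3, R6→#4 4, R7→#4 4  ⇒ total 19.
Compare {#2}: total 20.
Compare {#3}: total 23.
No size-1 selection does better; minimum is 19.

19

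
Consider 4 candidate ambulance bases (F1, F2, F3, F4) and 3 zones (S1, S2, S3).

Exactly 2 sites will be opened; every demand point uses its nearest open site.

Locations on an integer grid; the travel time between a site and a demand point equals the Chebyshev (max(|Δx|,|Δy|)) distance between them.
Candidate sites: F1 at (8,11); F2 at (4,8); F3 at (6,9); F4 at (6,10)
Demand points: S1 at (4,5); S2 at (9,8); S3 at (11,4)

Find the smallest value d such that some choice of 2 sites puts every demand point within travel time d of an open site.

5

Open {F1, F3}.
  Farthest demand point is S3 at travel time 5 (to F3); all others are ≤ 5.
With {F2, F3} the worst case is 5.
With {F3, F4} the worst case is 5.
No size-2 selection achieves below 5.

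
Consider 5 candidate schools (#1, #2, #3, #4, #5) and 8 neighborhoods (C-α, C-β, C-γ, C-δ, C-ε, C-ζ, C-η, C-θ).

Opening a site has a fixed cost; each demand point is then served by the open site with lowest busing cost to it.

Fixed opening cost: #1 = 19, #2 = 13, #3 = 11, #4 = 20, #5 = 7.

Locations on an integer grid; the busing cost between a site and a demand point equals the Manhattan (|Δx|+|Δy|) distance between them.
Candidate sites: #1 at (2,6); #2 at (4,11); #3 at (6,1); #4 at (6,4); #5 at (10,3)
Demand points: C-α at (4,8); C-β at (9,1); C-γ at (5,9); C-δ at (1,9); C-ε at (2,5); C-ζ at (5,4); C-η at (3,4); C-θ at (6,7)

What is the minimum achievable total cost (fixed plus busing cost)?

57

Open {#1, #5}: assign each demand point to its cheapest open site.
  C-α→#1 4, C-β→#5 3, C-γ→#1 6, C-δ→#1 4, C-ε→#1 1, C-ζ→#1 5, C-η→#1 3, C-θ→#1 5
  busing cost 31, fixed 26 → total 57.
Compare {#1}: busing cost 40 + fixed 19 = 59.
Compare {#4}: busing cost 40 + fixed 20 = 60.
Compare {#1, #3}: busing cost 30 + fixed 30 = 60.
All other subsets cost ≥ 59. Minimum total cost: 57.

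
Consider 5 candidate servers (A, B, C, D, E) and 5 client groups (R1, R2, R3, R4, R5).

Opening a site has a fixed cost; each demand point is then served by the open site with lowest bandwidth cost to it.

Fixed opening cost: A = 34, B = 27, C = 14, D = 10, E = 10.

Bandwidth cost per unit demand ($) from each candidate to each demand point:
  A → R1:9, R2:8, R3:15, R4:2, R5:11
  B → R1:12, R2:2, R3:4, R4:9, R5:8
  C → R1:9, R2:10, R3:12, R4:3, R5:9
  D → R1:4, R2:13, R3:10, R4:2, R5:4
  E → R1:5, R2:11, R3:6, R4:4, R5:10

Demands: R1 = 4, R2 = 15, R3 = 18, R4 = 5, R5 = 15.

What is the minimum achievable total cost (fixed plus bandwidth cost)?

225

Open {B, D}: assign each demand point to its cheapest open site.
  R1→D 4×4=16, R2→B 15×2=30, R3→B 18×4=72, R4→D 5×2=10, R5→D 15×4=60
  bandwidth cost 188, fixed 37 → total 225.
Compare {B, D, E}: bandwidth cost 188 + fixed 47 = 235.
Compare {B, C, D}: bandwidth cost 188 + fixed 51 = 239.
Compare {B, C, D, E}: bandwidth cost 188 + fixed 61 = 249.
All other subsets cost ≥ 235. Minimum total cost: 225.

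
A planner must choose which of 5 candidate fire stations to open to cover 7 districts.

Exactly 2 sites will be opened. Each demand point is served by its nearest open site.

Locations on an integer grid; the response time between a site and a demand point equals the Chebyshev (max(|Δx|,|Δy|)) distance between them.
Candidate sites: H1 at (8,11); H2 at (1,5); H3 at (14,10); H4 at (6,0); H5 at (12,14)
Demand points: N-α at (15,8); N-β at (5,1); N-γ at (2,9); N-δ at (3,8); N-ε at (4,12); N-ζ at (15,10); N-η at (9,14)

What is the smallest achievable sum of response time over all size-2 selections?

Open {H2, H3}.
  N-α→H3 2, N-β→H2 4, N-γ→H2 4, N-δ→H2 3, N-ε→H2 7, N-ζ→H3 1, N-η→H3 5  ⇒ total 26.
Compare {H1, H3}: total 30.
Compare {H2, H5}: total 31.
No size-2 selection does better; minimum is 26.

26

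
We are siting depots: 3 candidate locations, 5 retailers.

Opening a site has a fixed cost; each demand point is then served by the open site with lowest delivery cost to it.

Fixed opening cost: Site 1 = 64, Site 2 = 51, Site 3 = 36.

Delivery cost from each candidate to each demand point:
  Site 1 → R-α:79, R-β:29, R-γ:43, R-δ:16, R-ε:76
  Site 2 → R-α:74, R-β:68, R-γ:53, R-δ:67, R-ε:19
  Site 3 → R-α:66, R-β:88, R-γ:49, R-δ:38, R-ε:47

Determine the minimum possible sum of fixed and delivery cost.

Open {Site 1, Site 2}: assign each demand point to its cheapest open site.
  R-α→Site 2 74, R-β→Site 1 29, R-γ→Site 1 43, R-δ→Site 1 16, R-ε→Site 2 19
  delivery cost 181, fixed 115 → total 296.
Compare {Site 1, Site 3}: delivery cost 201 + fixed 100 = 301.
Compare {Site 1}: delivery cost 243 + fixed 64 = 307.
Compare {Site 3}: delivery cost 288 + fixed 36 = 324.
All other subsets cost ≥ 301. Minimum total cost: 296.

296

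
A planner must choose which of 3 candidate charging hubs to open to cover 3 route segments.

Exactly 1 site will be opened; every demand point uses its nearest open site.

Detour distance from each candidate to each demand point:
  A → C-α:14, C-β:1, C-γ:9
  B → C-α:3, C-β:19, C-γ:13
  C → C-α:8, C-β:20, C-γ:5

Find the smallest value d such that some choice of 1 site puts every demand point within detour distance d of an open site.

14

Open {A}.
  Farthest demand point is C-α at detour distance 14 (to A); all others are ≤ 14.
With {B} the worst case is 19.
With {C} the worst case is 20.
No size-1 selection achieves below 14.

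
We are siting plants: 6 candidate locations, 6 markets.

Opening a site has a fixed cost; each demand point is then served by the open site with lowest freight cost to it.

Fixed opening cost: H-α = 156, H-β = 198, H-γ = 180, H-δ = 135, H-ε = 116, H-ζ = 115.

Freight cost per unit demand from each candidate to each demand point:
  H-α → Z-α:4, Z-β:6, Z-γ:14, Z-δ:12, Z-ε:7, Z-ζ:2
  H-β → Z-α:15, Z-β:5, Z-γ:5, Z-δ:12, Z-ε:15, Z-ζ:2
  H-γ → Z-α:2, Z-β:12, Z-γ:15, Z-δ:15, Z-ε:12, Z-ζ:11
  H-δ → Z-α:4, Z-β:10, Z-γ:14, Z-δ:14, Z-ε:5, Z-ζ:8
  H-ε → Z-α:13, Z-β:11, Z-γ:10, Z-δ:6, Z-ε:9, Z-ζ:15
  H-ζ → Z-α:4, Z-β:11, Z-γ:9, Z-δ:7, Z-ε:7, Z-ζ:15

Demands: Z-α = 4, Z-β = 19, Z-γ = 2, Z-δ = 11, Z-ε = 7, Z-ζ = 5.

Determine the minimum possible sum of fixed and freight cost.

505

Open {H-α}: assign each demand point to its cheapest open site.
  Z-α→H-α 4×4=16, Z-β→H-α 19×6=114, Z-γ→H-α 2×14=28, Z-δ→H-α 11×12=132, Z-ε→H-α 7×7=49, Z-ζ→H-α 5×2=10
  freight cost 349, fixed 156 → total 505.
Compare {H-α, H-ε}: freight cost 275 + fixed 272 = 547.
Compare {H-α, H-ζ}: freight cost 284 + fixed 271 = 555.
Compare {H-ζ}: freight cost 444 + fixed 115 = 559.
All other subsets cost ≥ 547. Minimum total cost: 505.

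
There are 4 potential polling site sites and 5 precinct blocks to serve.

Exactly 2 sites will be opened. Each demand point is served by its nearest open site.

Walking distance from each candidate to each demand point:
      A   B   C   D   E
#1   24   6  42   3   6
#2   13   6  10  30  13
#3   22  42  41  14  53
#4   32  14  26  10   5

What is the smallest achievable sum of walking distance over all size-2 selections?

Open {#1, #2}.
  A→#2 13, B→#1 6, C→#2 10, D→#1 3, E→#1 6  ⇒ total 38.
Compare {#2, #4}: total 44.
Compare {#2, #3}: total 56.
No size-2 selection does better; minimum is 38.

38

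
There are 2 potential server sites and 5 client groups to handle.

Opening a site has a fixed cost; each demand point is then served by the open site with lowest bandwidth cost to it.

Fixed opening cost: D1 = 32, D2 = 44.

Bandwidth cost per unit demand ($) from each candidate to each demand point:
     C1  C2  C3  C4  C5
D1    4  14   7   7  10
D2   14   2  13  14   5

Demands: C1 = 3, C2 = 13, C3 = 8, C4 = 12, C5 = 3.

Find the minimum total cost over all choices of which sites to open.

Open {D1, D2}: assign each demand point to its cheapest open site.
  C1→D1 3×4=12, C2→D2 13×2=26, C3→D1 8×7=56, C4→D1 12×7=84, C5→D2 3×5=15
  bandwidth cost 193, fixed 76 → total 269.
Compare {D1}: bandwidth cost 364 + fixed 32 = 396.
Compare {D2}: bandwidth cost 355 + fixed 44 = 399.

269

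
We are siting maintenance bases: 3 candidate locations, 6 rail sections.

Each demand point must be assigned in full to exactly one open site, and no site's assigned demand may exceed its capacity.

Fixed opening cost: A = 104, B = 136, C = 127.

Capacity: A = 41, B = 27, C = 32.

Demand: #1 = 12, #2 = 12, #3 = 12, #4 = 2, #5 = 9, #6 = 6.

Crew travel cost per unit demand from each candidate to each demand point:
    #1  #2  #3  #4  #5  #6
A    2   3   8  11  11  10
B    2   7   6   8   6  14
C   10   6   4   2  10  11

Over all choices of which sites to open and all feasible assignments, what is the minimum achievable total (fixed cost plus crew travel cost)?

Open {A, C}; cheapest assignment that respects the capacities:
  A (cap 41, load 30): #1, #2, #6 — cost 12×2 + 12×3 + 6×10 = 120
  C (cap 32, load 23): #3, #4, #5 — cost 12×4 + 2×2 + 9×10 = 142
  Shipping 262, fixed 231 → total 493.
  Any other capacity-feasible assignment to {A, C} ships for at least 262.
Compare {A, B}: its best feasible assignment gives total 502.
Compare {B, C}: its best feasible assignment gives total 531.
Every other set of open sites that can feasibly serve all demand totals ≥ 502 even under its best assignment. Minimum: 493.

493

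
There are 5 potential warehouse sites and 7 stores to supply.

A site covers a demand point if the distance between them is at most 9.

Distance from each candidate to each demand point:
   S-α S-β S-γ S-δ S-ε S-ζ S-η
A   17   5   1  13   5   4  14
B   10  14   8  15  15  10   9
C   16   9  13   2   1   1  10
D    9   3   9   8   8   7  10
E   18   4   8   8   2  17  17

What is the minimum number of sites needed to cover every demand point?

Coverage sets (demand points within 9 of each site):
  A: {S-β, S-γ, S-ε, S-ζ}
  B: {S-γ, S-η}
  C: {S-β, S-δ, S-ε, S-ζ}
  D: {S-α, S-β, S-γ, S-δ, S-ε, S-ζ}
  E: {S-β, S-γ, S-δ, S-ε}
No single site covers all 7 demand points.
But {B, D} covers everything, so the minimum is 2.

2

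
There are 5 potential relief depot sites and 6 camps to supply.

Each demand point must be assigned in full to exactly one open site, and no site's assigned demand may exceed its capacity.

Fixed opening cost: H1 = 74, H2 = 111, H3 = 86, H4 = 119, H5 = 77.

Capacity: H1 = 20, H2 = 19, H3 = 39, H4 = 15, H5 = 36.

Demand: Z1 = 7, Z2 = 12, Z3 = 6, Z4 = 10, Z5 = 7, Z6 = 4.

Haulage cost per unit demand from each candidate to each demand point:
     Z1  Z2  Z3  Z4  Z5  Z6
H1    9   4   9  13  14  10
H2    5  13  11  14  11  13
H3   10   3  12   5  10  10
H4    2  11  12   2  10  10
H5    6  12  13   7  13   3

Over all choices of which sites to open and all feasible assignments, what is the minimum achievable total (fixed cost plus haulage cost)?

Open {H3, H5}; cheapest assignment that respects the capacities:
  H3 (cap 39, load 35): Z2, Z3, Z4, Z5 — cost 12×3 + 6×12 + 10×5 + 7×10 = 228
  H5 (cap 36, load 11): Z1, Z6 — cost 7×6 + 4×3 = 54
  Shipping 282, fixed 163 → total 445.
  Any other capacity-feasible assignment to {H3, H5} ships for at least 282.
Compare {H1, H5}: its best feasible assignment gives total 468.
Compare {H1, H3}: its best feasible assignment gives total 473.
Every other set of open sites that can feasibly serve all demand totals ≥ 468 even under its best assignment. Minimum: 445.

445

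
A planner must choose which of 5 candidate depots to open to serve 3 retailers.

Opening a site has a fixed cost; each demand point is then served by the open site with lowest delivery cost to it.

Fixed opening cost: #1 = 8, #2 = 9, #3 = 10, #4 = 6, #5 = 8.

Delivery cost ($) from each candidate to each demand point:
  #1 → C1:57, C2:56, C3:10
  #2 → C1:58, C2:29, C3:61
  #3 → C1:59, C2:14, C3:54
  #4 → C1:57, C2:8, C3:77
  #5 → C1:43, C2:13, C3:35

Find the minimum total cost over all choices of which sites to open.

Open {#1, #5}: assign each demand point to its cheapest open site.
  C1→#5 43, C2→#5 13, C3→#1 10
  delivery cost 66, fixed 16 → total 82.
Compare {#1, #4, #5}: delivery cost 61 + fixed 22 = 83.
Compare {#1, #4}: delivery cost 75 + fixed 14 = 89.
Compare {#1, #2, #5}: delivery cost 66 + fixed 25 = 91.
All other subsets cost ≥ 83. Minimum total cost: 82.

82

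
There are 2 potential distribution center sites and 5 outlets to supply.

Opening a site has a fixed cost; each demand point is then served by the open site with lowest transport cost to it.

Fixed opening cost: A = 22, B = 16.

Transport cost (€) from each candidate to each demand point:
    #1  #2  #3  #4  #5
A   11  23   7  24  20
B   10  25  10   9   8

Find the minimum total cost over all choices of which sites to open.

78

Open {B}: assign each demand point to its cheapest open site.
  #1→B 10, #2→B 25, #3→B 10, #4→B 9, #5→B 8
  transport cost 62, fixed 16 → total 78.
Compare {A, B}: transport cost 57 + fixed 38 = 95.
Compare {A}: transport cost 85 + fixed 22 = 107.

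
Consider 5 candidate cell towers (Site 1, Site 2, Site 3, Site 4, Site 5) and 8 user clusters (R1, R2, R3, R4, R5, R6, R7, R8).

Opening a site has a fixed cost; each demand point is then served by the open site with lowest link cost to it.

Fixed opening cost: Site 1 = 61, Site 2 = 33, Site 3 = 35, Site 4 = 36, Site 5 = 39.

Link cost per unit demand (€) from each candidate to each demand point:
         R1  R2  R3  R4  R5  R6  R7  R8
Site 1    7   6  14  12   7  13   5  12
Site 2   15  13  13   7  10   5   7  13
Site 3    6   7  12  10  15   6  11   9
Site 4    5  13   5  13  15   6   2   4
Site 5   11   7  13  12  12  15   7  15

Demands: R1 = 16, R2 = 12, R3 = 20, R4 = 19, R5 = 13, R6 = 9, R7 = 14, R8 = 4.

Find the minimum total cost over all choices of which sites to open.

695

Open {Site 1, Site 2, Site 4}: assign each demand point to its cheapest open site.
  R1→Site 4 16×5=80, R2→Site 1 12×6=72, R3→Site 4 20×5=100, R4→Site 2 19×7=133, R5→Site 1 13×7=91, R6→Site 2 9×5=45, R7→Site 4 14×2=28, R8→Site 4 4×4=16
  link cost 565, fixed 130 → total 695.
Compare {Site 2, Site 3, Site 4}: link cost 616 + fixed 104 = 720.
Compare {Site 2, Site 4, Site 5}: link cost 616 + fixed 108 = 724.
Compare {Site 1, Site 2, Site 3, Site 4}: link cost 565 + fixed 165 = 730.
All other subsets cost ≥ 720. Minimum total cost: 695.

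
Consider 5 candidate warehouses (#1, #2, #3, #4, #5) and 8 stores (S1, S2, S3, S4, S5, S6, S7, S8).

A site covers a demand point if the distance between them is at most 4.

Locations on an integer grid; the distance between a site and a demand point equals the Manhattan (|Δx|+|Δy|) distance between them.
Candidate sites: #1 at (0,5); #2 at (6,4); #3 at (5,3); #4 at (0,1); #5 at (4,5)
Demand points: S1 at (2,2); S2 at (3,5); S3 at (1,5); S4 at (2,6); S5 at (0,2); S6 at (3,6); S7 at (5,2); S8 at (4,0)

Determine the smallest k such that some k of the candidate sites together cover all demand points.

Coverage sets (demand points within 4 of each site):
  #1: {S2, S3, S4, S5, S6}
  #2: {S2, S7}
  #3: {S1, S2, S7, S8}
  #4: {S1, S5}
  #5: {S2, S3, S4, S6, S7}
No single site covers all 8 demand points.
But {#1, #3} covers everything, so the minimum is 2.

2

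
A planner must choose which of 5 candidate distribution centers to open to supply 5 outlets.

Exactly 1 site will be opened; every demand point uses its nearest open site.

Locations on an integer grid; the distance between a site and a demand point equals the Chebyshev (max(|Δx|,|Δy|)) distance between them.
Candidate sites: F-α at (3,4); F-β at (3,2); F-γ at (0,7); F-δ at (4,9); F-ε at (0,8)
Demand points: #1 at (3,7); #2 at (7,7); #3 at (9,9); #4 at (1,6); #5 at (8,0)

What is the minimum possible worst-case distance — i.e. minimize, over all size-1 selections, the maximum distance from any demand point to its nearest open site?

6

Open {F-α}.
  Farthest demand point is #3 at distance 6 (to F-α); all others are ≤ 6.
With {F-β} the worst case is 7.
With {F-γ} the worst case is 9.
No size-1 selection achieves below 6.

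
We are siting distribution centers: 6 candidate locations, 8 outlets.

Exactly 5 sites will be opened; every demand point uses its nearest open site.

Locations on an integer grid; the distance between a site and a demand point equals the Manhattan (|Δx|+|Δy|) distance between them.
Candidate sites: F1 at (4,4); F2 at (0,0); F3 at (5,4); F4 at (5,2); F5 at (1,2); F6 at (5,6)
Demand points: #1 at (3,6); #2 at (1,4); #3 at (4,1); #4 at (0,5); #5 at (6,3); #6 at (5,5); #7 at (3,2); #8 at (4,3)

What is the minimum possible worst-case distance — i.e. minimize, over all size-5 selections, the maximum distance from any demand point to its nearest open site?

4

Open {F1, F2, F3, F4, F5}.
  Farthest demand point is #4 at distance 4 (to F5); all others are ≤ 4.
With {F1, F2, F3, F5, F6} the worst case is 4.
With {F1, F2, F4, F5, F6} the worst case is 4.
No size-5 selection achieves below 4.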